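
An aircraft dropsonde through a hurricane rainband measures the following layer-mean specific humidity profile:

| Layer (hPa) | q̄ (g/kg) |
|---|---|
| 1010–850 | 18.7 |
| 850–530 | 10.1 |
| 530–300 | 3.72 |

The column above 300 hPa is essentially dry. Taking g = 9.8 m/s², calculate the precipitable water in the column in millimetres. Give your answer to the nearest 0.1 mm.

Precipitable water is the column-integrated vapour mass per unit area: PW = (1/g) Σ q̄ Δp, with q in kg/kg and Δp in Pa (1 kg/m² of water = 1 mm).
Layer 1010–850 hPa: Δp = 160 hPa = 16000 Pa, q̄ = 0.0187 kg/kg → 0.0187 × 16000 / 9.8 = 30.53 mm
Layer 850–530 hPa: Δp = 320 hPa = 32000 Pa, q̄ = 0.0101 kg/kg → 0.0101 × 32000 / 9.8 = 32.98 mm
Layer 530–300 hPa: Δp = 230 hPa = 23000 Pa, q̄ = 0.00372 kg/kg → 0.00372 × 23000 / 9.8 = 8.73 mm
PW = 30.53 + 32.98 + 8.73 = 72.24 ≈ 72.2 mm.

PW ≈ 72.2 mm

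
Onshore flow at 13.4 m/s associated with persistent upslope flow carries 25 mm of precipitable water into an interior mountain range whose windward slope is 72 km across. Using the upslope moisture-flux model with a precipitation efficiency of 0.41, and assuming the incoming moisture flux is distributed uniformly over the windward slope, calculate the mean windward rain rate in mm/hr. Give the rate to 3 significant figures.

Incoming column moisture flux per unit ridge length: F = V × PW = 13.4 × 25 = 335 mm·m/s.
Spread over the 72 km slope with efficiency ε = 0.41: R = ε·F/W = 0.41 × 335 / 72000 m = 1.908e-03 mm/s.
R = 1.908e-03 × 3600 = 6.87 mm/hr.

R ≈ 6.87 mm/hr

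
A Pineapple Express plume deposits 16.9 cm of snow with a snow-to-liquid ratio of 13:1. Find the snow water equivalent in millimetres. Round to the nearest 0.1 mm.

SWE ≈ 13.0 mm

SWE = snow depth / ratio = 16.9 cm / 13 = 1.300 cm = 13.0 mm.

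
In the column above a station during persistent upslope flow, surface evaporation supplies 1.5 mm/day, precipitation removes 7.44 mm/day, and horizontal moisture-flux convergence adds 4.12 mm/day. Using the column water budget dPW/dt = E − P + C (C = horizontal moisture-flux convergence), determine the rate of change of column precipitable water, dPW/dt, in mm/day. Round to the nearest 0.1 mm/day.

dPW/dt = E − P + C = 1.5 − 7.44 + (4.12) = -1.8 mm/day.

dPW/dt ≈ -1.8 mm/day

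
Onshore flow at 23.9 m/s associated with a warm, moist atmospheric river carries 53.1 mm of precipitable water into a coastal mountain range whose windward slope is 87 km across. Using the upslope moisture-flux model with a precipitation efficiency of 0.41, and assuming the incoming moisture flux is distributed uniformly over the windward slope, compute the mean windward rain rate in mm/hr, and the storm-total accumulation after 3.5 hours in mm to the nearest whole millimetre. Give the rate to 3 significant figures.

Incoming column moisture flux per unit ridge length: F = V × PW = 23.9 × 53.1 = 1269.09 mm·m/s.
Spread over the 87 km slope with efficiency ε = 0.41: R = ε·F/W = 0.41 × 1269.09 / 87000 m = 5.981e-03 mm/s.
R = 5.981e-03 × 3600 = 21.5 mm/hr.
Over 3.5 h: total = 21.5 × 3.5 = 75.25 ≈ 75 mm.

R ≈ 21.5 mm/hr; total ≈ 75 mm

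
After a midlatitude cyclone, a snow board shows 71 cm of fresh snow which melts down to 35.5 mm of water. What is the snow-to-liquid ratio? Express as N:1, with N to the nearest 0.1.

Ratio = snow depth / SWE = 710 mm / 35.5 mm = 20.0, i.e. 20.0:1.

ratio ≈ 20.0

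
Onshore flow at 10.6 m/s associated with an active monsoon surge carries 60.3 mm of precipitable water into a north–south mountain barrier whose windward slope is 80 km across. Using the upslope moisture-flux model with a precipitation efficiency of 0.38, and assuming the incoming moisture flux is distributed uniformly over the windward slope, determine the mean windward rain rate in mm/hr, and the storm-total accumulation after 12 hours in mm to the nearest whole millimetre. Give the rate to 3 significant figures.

R ≈ 10.9 mm/hr; total ≈ 131 mm

Incoming column moisture flux per unit ridge length: F = V × PW = 10.6 × 60.3 = 639.18 mm·m/s.
Spread over the 80 km slope with efficiency ε = 0.38: R = ε·F/W = 0.38 × 639.18 / 80000 m = 3.036e-03 mm/s.
R = 3.036e-03 × 3600 = 10.9 mm/hr.
Over 12 h: total = 10.9 × 12 = 130.8 ≈ 131 mm.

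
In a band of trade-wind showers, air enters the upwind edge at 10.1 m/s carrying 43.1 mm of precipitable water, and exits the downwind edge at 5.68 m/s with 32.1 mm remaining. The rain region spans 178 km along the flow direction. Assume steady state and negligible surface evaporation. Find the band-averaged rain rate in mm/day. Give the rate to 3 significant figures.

Column moisture flux per unit crosswind length is F = V × PW.
Inflow: F_in = 10.1 × 43.1 = 435.31 mm·m/s
Outflow: F_out = 5.68 × 32.1 = 182.328 mm·m/s
Steady-state rate R = (F_in − F_out)/L = (435.31 − 182.328) / 178000 m = 1.421e-03 mm/s.
R = 1.421e-03 × 3600 × 24 = 123 mm/day.

R ≈ 123 mm/day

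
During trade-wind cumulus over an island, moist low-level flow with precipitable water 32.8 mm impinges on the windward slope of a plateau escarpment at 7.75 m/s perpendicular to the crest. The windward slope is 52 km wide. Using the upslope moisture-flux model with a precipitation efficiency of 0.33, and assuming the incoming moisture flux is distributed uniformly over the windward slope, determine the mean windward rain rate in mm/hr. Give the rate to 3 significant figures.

Incoming column moisture flux per unit ridge length: F = V × PW = 7.75 × 32.8 = 254.2 mm·m/s.
Spread over the 52 km slope with efficiency ε = 0.33: R = ε·F/W = 0.33 × 254.2 / 52000 m = 1.613e-03 mm/s.
R = 1.613e-03 × 3600 = 5.81 mm/hr.

R ≈ 5.81 mm/hr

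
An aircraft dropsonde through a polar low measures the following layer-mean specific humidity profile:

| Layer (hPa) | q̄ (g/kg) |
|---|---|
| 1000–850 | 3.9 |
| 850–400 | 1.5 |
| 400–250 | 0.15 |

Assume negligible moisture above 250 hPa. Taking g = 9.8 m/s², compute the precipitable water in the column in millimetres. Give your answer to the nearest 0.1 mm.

Precipitable water is the column-integrated vapour mass per unit area: PW = (1/g) Σ q̄ Δp, with q in kg/kg and Δp in Pa (1 kg/m² of water = 1 mm).
Layer 1000–850 hPa: Δp = 150 hPa = 15000 Pa, q̄ = 0.0039 kg/kg → 0.0039 × 15000 / 9.8 = 5.97 mm
Layer 850–400 hPa: Δp = 450 hPa = 45000 Pa, q̄ = 0.0015 kg/kg → 0.0015 × 45000 / 9.8 = 6.89 mm
Layer 400–250 hPa: Δp = 150 hPa = 15000 Pa, q̄ = 0.00015 kg/kg → 0.00015 × 15000 / 9.8 = 0.23 mm
PW = 5.97 + 6.89 + 0.23 = 13.09 ≈ 13.1 mm.

PW ≈ 13.1 mm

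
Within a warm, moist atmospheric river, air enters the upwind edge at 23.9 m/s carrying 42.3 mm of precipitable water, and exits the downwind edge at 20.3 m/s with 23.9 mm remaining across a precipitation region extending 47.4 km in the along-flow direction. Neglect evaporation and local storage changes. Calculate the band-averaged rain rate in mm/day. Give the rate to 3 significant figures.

Column moisture flux per unit crosswind length is F = V × PW.
Inflow: F_in = 23.9 × 42.3 = 1010.97 mm·m/s
Outflow: F_out = 20.3 × 23.9 = 485.17 mm·m/s
Steady-state rate R = (F_in − F_out)/L = (1010.97 − 485.17) / 47400 m = 1.109e-02 mm/s.
R = 1.109e-02 × 3600 × 24 = 958 mm/day.

R ≈ 958 mm/day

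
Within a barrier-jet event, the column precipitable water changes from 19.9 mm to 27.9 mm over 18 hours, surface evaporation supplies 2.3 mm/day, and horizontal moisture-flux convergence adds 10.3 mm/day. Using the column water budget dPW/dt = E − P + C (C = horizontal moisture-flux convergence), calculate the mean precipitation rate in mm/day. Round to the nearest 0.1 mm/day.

P ≈ 1.9 mm/day

dPW/dt = (27.9 − 19.9) mm / (18/24 day) = +10.667 mm/day.
P = E + C − dPW/dt = 2.3 + (10.3) − (+10.667) = 1.9 mm/day.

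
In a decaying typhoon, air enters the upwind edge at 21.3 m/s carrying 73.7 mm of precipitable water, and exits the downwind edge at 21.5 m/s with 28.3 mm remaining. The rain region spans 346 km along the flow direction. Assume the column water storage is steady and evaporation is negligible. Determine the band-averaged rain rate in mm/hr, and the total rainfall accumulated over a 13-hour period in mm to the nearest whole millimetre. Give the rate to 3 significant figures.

R ≈ 10.0 mm/hr; total ≈ 130 mm

Column moisture flux per unit crosswind length is F = V × PW.
Inflow: F_in = 21.3 × 73.7 = 1569.81 mm·m/s
Outflow: F_out = 21.5 × 28.3 = 608.45 mm·m/s
Steady-state rate R = (F_in − F_out)/L = (1569.81 − 608.45) / 346000 m = 2.778e-03 mm/s.
R = 2.778e-03 × 3600 = 10.0 mm/hr.
Over 13 h: total = 10.0 × 13 = 130 mm.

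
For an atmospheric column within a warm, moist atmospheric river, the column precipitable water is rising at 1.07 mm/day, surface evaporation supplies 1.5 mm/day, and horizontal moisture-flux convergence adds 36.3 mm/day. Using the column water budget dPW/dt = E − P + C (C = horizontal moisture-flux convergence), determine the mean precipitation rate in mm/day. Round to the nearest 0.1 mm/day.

dPW/dt = +1.07 mm/day.
P = E + C − dPW/dt = 1.5 + (36.3) − (+1.07) = 36.7 mm/day.

P ≈ 36.7 mm/day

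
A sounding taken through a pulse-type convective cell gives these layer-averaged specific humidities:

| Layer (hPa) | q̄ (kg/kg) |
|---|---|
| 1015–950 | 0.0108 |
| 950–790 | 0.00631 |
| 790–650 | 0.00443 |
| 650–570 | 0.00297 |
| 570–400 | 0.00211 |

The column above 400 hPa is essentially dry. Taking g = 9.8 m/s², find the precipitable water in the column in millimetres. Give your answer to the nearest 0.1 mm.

PW ≈ 29.9 mm

Precipitable water is the column-integrated vapour mass per unit area: PW = (1/g) Σ q̄ Δp, with q in kg/kg and Δp in Pa (1 kg/m² of water = 1 mm).
Layer 1015–950 hPa: Δp = 65 hPa = 6500 Pa, q̄ = 0.0108 kg/kg → 0.0108 × 6500 / 9.8 = 7.16 mm
Layer 950–790 hPa: Δp = 160 hPa = 16000 Pa, q̄ = 0.00631 kg/kg → 0.00631 × 16000 / 9.8 = 10.30 mm
Layer 790–650 hPa: Δp = 140 hPa = 14000 Pa, q̄ = 0.00443 kg/kg → 0.00443 × 14000 / 9.8 = 6.33 mm
Layer 650–570 hPa: Δp = 80 hPa = 8000 Pa, q̄ = 0.00297 kg/kg → 0.00297 × 8000 / 9.8 = 2.42 mm
Layer 570–400 hPa: Δp = 170 hPa = 17000 Pa, q̄ = 0.00211 kg/kg → 0.00211 × 17000 / 9.8 = 3.66 mm
PW = 7.16 + 10.30 + 6.33 + 2.42 + 3.66 = 29.87 ≈ 29.9 mm.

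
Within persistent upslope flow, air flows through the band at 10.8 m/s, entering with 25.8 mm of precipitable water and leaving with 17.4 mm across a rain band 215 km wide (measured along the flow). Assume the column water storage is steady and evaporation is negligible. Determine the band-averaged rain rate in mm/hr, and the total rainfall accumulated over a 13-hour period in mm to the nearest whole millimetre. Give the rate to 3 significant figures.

R ≈ 1.52 mm/hr; total ≈ 20 mm

Column moisture flux per unit crosswind length is F = V × PW.
Inflow: F_in = 10.8 × 25.8 = 278.64 mm·m/s
Outflow: F_out = 10.8 × 17.4 = 187.92 mm·m/s
Steady-state rate R = (F_in − F_out)/L = (278.64 − 187.92) / 215000 m = 4.220e-04 mm/s.
R = 4.220e-04 × 3600 = 1.52 mm/hr.
Over 13 h: total = 1.52 × 13 = 19.76 ≈ 20 mm.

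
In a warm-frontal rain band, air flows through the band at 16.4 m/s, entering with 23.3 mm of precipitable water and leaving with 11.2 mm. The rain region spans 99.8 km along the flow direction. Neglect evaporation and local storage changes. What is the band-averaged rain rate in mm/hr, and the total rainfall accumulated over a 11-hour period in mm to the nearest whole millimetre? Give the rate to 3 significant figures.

R ≈ 7.16 mm/hr; total ≈ 79 mm

Column moisture flux per unit crosswind length is F = V × PW.
Inflow: F_in = 16.4 × 23.3 = 382.12 mm·m/s
Outflow: F_out = 16.4 × 11.2 = 183.68 mm·m/s
Steady-state rate R = (F_in − F_out)/L = (382.12 − 183.68) / 99800 m = 1.988e-03 mm/s.
R = 1.988e-03 × 3600 = 7.16 mm/hr.
Over 11 h: total = 7.16 × 11 = 78.76 ≈ 79 mm.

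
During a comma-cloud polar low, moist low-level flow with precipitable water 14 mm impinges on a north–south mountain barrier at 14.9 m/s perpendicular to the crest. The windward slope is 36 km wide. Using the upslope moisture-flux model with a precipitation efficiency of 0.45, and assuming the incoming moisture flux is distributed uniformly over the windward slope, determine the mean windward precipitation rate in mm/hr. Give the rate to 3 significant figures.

R ≈ 9.39 mm/hr

Incoming column moisture flux per unit ridge length: F = V × PW = 14.9 × 14 = 208.6 mm·m/s.
Spread over the 36 km slope with efficiency ε = 0.45: R = ε·F/W = 0.45 × 208.6 / 36000 m = 2.608e-03 mm/s.
R = 2.608e-03 × 3600 = 9.39 mm/hr.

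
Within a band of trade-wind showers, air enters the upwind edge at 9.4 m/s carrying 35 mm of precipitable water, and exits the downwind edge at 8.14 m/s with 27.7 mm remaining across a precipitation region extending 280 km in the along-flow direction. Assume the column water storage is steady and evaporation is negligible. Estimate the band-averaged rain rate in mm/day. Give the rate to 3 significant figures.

R ≈ 31.9 mm/day

Column moisture flux per unit crosswind length is F = V × PW.
Inflow: F_in = 9.4 × 35 = 329 mm·m/s
Outflow: F_out = 8.14 × 27.7 = 225.478 mm·m/s
Steady-state rate R = (F_in − F_out)/L = (329 − 225.478) / 280000 m = 3.697e-04 mm/s.
R = 3.697e-04 × 3600 × 24 = 31.9 mm/day.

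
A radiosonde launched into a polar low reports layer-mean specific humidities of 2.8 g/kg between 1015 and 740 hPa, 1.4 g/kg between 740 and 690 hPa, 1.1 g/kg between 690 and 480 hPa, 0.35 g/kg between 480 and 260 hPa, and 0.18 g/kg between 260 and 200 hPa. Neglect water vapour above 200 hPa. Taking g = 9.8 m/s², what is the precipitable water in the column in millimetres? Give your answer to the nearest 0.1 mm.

Precipitable water is the column-integrated vapour mass per unit area: PW = (1/g) Σ q̄ Δp, with q in kg/kg and Δp in Pa (1 kg/m² of water = 1 mm).
Layer 1015–740 hPa: Δp = 275 hPa = 27500 Pa, q̄ = 0.0028 kg/kg → 0.0028 × 27500 / 9.8 = 7.86 mm
Layer 740–690 hPa: Δp = 50 hPa = 5000 Pa, q̄ = 0.0014 kg/kg → 0.0014 × 5000 / 9.8 = 0.71 mm
Layer 690–480 hPa: Δp = 210 hPa = 21000 Pa, q̄ = 0.0011 kg/kg → 0.0011 × 21000 / 9.8 = 2.36 mm
Layer 480–260 hPa: Δp = 220 hPa = 22000 Pa, q̄ = 0.00035 kg/kg → 0.00035 × 22000 / 9.8 = 0.79 mm
Layer 260–200 hPa: Δp = 60 hPa = 6000 Pa, q̄ = 0.00018 kg/kg → 0.00018 × 6000 / 9.8 = 0.11 mm
PW = 7.86 + 0.71 + 2.36 + 0.79 + 0.11 = 11.83 ≈ 11.8 mm.

PW ≈ 11.8 mm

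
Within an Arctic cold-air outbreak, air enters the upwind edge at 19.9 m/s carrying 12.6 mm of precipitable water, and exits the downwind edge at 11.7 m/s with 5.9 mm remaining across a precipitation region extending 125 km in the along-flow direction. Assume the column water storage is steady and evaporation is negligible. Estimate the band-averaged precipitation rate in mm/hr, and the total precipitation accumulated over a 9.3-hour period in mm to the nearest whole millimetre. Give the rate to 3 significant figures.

R ≈ 5.23 mm/hr; total ≈ 49 mm

Column moisture flux per unit crosswind length is F = V × PW.
Inflow: F_in = 19.9 × 12.6 = 250.74 mm·m/s
Outflow: F_out = 11.7 × 5.9 = 69.03 mm·m/s
Steady-state rate R = (F_in − F_out)/L = (250.74 − 69.03) / 125000 m = 1.454e-03 mm/s.
R = 1.454e-03 × 3600 = 5.23 mm/hr.
Over 9.3 h: total = 5.23 × 9.3 = 48.639 ≈ 49 mm.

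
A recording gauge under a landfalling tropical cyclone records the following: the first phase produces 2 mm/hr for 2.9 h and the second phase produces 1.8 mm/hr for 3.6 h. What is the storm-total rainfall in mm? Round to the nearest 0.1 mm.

total ≈ 12.3 mm

Total = Σ Rᵢ Δtᵢ = 2 × 2.9 + 1.8 × 3.6
      = 5.8 + 6.48 = 12.3 mm.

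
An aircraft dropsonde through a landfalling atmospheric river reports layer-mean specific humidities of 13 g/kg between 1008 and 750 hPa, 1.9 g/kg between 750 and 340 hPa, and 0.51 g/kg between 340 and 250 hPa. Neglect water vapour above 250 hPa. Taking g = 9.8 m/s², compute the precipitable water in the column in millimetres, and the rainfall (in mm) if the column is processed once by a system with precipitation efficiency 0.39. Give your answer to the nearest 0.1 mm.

PW ≈ 42.6 mm; rainfall ≈ 16.6 mm

Precipitable water is the column-integrated vapour mass per unit area: PW = (1/g) Σ q̄ Δp, with q in kg/kg and Δp in Pa (1 kg/m² of water = 1 mm).
Layer 1008–750 hPa: Δp = 258 hPa = 25800 Pa, q̄ = 0.013 kg/kg → 0.013 × 25800 / 9.8 = 34.22 mm
Layer 750–340 hPa: Δp = 410 hPa = 41000 Pa, q̄ = 0.0019 kg/kg → 0.0019 × 41000 / 9.8 = 7.95 mm
Layer 340–250 hPa: Δp = 90 hPa = 9000 Pa, q̄ = 0.00051 kg/kg → 0.00051 × 9000 / 9.8 = 0.47 mm
PW = 34.22 + 7.95 + 0.47 = 42.64 ≈ 42.6 mm.
Rainfall = ε × PW = 0.39 × 42.6 = 16.6 mm.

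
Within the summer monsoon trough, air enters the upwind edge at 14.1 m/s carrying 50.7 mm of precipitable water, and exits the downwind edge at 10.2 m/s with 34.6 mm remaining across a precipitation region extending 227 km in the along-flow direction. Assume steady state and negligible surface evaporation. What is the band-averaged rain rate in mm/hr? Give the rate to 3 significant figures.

R ≈ 5.74 mm/hr

Column moisture flux per unit crosswind length is F = V × PW.
Inflow: F_in = 14.1 × 50.7 = 714.87 mm·m/s
Outflow: F_out = 10.2 × 34.6 = 352.92 mm·m/s
Steady-state rate R = (F_in − F_out)/L = (714.87 − 352.92) / 227000 m = 1.594e-03 mm/s.
R = 1.594e-03 × 3600 = 5.74 mm/hr.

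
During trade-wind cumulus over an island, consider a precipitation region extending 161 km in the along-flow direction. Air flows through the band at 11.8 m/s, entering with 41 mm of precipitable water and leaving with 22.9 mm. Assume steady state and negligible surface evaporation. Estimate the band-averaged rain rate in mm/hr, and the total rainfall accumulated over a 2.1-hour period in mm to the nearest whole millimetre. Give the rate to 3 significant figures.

R ≈ 4.78 mm/hr; total ≈ 10 mm

Column moisture flux per unit crosswind length is F = V × PW.
Inflow: F_in = 11.8 × 41 = 483.8 mm·m/s
Outflow: F_out = 11.8 × 22.9 = 270.22 mm·m/s
Steady-state rate R = (F_in − F_out)/L = (483.8 − 270.22) / 161000 m = 1.327e-03 mm/s.
R = 1.327e-03 × 3600 = 4.78 mm/hr.
Over 2.1 h: total = 4.78 × 2.1 = 10.038 ≈ 10 mm.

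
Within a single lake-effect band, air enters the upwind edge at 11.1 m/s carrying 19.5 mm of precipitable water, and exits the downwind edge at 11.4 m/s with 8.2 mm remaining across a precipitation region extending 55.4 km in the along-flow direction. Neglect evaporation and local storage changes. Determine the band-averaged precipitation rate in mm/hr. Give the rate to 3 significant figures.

Column moisture flux per unit crosswind length is F = V × PW.
Inflow: F_in = 11.1 × 19.5 = 216.45 mm·m/s
Outflow: F_out = 11.4 × 8.2 = 93.48 mm·m/s
Steady-state rate R = (F_in − F_out)/L = (216.45 − 93.48) / 55400 m = 2.220e-03 mm/s.
R = 2.220e-03 × 3600 = 7.99 mm/hr.

R ≈ 7.99 mm/hr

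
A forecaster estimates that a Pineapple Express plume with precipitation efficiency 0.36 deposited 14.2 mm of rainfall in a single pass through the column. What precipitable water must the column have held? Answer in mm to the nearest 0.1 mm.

PW ≈ 39.4 mm

PW = rainfall / ε = 14.2 / 0.36 = 39.4 mm.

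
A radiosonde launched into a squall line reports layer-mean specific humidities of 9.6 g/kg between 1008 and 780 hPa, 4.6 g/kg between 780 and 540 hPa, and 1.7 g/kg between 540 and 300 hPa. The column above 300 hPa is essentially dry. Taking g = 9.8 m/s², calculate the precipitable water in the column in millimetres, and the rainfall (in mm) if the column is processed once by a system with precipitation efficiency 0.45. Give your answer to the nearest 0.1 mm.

PW ≈ 37.8 mm; rainfall ≈ 17.0 mm

Precipitable water is the column-integrated vapour mass per unit area: PW = (1/g) Σ q̄ Δp, with q in kg/kg and Δp in Pa (1 kg/m² of water = 1 mm).
Layer 1008–780 hPa: Δp = 228 hPa = 22800 Pa, q̄ = 0.0096 kg/kg → 0.0096 × 22800 / 9.8 = 22.33 mm
Layer 780–540 hPa: Δp = 240 hPa = 24000 Pa, q̄ = 0.0046 kg/kg → 0.0046 × 24000 / 9.8 = 11.27 mm
Layer 540–300 hPa: Δp = 240 hPa = 24000 Pa, q̄ = 0.0017 kg/kg → 0.0017 × 24000 / 9.8 = 4.16 mm
PW = 22.33 + 11.27 + 4.16 = 37.76 ≈ 37.8 mm.
Rainfall = ε × PW = 0.45 × 37.8 = 17.0 mm.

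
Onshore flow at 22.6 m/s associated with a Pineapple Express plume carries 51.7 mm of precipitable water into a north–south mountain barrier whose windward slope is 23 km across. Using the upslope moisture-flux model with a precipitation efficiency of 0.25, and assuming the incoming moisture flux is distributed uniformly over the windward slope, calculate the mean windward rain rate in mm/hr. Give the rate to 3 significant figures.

R ≈ 45.7 mm/hr

Incoming column moisture flux per unit ridge length: F = V × PW = 22.6 × 51.7 = 1168.42 mm·m/s.
Spread over the 23 km slope with efficiency ε = 0.25: R = ε·F/W = 0.25 × 1168.42 / 23000 m = 1.270e-02 mm/s.
R = 1.270e-02 × 3600 = 45.7 mm/hr.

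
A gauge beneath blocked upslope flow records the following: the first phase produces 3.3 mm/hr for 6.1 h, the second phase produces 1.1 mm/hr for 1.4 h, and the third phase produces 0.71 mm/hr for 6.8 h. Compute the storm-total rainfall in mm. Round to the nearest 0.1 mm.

total ≈ 26.5 mm

Total = Σ Rᵢ Δtᵢ = 3.3 × 6.1 + 1.1 × 1.4 + 0.71 × 6.8
      = 20.13 + 1.54 + 4.828 = 26.5 mm.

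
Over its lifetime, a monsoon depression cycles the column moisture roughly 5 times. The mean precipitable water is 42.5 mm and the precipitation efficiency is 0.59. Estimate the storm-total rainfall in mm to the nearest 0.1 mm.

rainfall ≈ 125.4 mm

Each cycle deposits ε × PW = 0.59 × 42.5 = 25.075 mm.
Over 5 cycles: 5 × 25.075 = 125.4 mm.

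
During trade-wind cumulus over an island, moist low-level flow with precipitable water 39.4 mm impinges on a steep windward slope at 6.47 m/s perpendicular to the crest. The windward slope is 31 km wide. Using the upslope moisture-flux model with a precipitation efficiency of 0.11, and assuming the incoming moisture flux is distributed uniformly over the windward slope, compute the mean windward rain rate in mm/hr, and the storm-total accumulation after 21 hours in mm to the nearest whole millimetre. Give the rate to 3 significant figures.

Incoming column moisture flux per unit ridge length: F = V × PW = 6.47 × 39.4 = 254.918 mm·m/s.
Spread over the 31 km slope with efficiency ε = 0.11: R = ε·F/W = 0.11 × 254.918 / 31000 m = 9.045e-04 mm/s.
R = 9.045e-04 × 3600 = 3.26 mm/hr.
Over 21 h: total = 3.26 × 21 = 68.46 ≈ 68 mm.

R ≈ 3.26 mm/hr; total ≈ 68 mm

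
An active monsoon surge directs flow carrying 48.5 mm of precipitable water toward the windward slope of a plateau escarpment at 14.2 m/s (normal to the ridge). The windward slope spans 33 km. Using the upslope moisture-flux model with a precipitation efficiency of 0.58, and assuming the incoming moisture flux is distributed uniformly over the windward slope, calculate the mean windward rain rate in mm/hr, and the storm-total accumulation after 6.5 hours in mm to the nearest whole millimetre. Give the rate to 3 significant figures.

Incoming column moisture flux per unit ridge length: F = V × PW = 14.2 × 48.5 = 688.7 mm·m/s.
Spread over the 33 km slope with efficiency ε = 0.58: R = ε·F/W = 0.58 × 688.7 / 33000 m = 1.210e-02 mm/s.
R = 1.210e-02 × 3600 = 43.6 mm/hr.
Over 6.5 h: total = 43.6 × 6.5 = 283.4 ≈ 283 mm.

R ≈ 43.6 mm/hr; total ≈ 283 mm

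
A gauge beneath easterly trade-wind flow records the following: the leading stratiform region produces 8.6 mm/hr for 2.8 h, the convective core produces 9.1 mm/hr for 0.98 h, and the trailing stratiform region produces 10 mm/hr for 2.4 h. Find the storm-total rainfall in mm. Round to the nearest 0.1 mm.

Total = Σ Rᵢ Δtᵢ = 8.6 × 2.8 + 9.1 × 0.98 + 10 × 2.4
      = 24.08 + 8.918 + 24 = 57.0 mm.

total ≈ 57.0 mm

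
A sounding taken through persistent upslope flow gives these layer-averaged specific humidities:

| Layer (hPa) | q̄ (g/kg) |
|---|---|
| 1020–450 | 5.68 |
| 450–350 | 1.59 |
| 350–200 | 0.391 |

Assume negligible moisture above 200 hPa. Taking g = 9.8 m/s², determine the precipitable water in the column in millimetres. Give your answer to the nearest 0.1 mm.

Precipitable water is the column-integrated vapour mass per unit area: PW = (1/g) Σ q̄ Δp, with q in kg/kg and Δp in Pa (1 kg/m² of water = 1 mm).
Layer 1020–450 hPa: Δp = 570 hPa = 57000 Pa, q̄ = 0.00568 kg/kg → 0.00568 × 57000 / 9.8 = 33.04 mm
Layer 450–350 hPa: Δp = 100 hPa = 10000 Pa, q̄ = 0.00159 kg/kg → 0.00159 × 10000 / 9.8 = 1.62 mm
Layer 350–200 hPa: Δp = 150 hPa = 15000 Pa, q̄ = 0.000391 kg/kg → 0.000391 × 15000 / 9.8 = 0.60 mm
PW = 33.04 + 1.62 + 0.60 = 35.26 ≈ 35.3 mm.

PW ≈ 35.3 mm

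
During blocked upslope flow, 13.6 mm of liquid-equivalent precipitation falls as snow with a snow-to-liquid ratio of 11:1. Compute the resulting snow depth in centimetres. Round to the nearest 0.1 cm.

Snow depth = liquid × ratio = 13.6 mm × 11 = 149.6 mm = 15.0 cm.

snow depth ≈ 15.0 cm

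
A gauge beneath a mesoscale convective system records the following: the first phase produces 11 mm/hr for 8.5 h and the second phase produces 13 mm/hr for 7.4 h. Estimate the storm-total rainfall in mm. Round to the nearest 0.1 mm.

total ≈ 189.7 mm

Total = Σ Rᵢ Δtᵢ = 11 × 8.5 + 13 × 7.4
      = 93.5 + 96.2 = 189.7 mm.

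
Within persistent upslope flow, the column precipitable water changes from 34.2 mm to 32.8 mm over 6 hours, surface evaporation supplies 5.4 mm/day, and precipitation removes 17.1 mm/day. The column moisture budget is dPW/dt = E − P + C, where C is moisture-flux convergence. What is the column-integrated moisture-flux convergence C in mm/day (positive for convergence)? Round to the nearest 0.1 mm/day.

C ≈ 6.1 mm/day

dPW/dt = (32.8 − 34.2) mm / (6/24 day) = -5.600 mm/day.
C = dPW/dt − E + P = (-5.600) − 5.4 + 17.1 = 6.1 mm/day.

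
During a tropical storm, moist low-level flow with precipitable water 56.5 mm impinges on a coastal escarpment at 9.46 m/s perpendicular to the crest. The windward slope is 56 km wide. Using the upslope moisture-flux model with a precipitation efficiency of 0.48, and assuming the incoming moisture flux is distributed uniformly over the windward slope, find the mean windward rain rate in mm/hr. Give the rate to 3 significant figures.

R ≈ 16.5 mm/hr

Incoming column moisture flux per unit ridge length: F = V × PW = 9.46 × 56.5 = 534.49 mm·m/s.
Spread over the 56 km slope with efficiency ε = 0.48: R = ε·F/W = 0.48 × 534.49 / 56000 m = 4.581e-03 mm/s.
R = 4.581e-03 × 3600 = 16.5 mm/hr.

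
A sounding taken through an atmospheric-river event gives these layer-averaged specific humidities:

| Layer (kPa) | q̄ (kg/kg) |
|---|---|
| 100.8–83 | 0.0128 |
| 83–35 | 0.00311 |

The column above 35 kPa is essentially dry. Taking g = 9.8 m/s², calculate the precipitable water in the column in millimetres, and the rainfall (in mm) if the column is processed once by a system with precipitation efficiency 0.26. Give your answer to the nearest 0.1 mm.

PW ≈ 38.5 mm; rainfall ≈ 10.0 mm

Precipitable water is the column-integrated vapour mass per unit area: PW = (1/g) Σ q̄ Δp, with q in kg/kg and Δp in Pa (1 kg/m² of water = 1 mm).
Layer 100.8–83 kPa: Δp = 178 hPa = 17800 Pa, q̄ = 0.0128 kg/kg → 0.0128 × 17800 / 9.8 = 23.25 mm
Layer 83–35 kPa: Δp = 480 hPa = 48000 Pa, q̄ = 0.00311 kg/kg → 0.00311 × 48000 / 9.8 = 15.23 mm
PW = 23.25 + 15.23 = 38.48 ≈ 38.5 mm.
Rainfall = ε × PW = 0.26 × 38.5 = 10.0 mm.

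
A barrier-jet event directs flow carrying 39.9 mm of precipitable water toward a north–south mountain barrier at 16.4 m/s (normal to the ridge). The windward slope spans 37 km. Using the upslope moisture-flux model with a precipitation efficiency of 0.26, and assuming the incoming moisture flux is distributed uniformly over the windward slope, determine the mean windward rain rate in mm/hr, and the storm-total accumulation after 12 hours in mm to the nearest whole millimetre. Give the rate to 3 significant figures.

Incoming column moisture flux per unit ridge length: F = V × PW = 16.4 × 39.9 = 654.36 mm·m/s.
Spread over the 37 km slope with efficiency ε = 0.26: R = ε·F/W = 0.26 × 654.36 / 37000 m = 4.598e-03 mm/s.
R = 4.598e-03 × 3600 = 16.6 mm/hr.
Over 12 h: total = 16.6 × 12 = 199.2 ≈ 199 mm.

R ≈ 16.6 mm/hr; total ≈ 199 mm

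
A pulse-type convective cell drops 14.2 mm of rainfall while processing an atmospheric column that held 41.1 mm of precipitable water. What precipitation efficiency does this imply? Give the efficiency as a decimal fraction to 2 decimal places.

ε = rainfall / PW = 14.2 / 41.1 = 0.35.

ε ≈ 0.35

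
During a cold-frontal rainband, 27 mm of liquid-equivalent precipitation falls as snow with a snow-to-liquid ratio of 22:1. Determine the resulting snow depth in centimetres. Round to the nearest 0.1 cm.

Snow depth = liquid × ratio = 27 mm × 22 = 594 mm = 59.4 cm.

snow depth ≈ 59.4 cm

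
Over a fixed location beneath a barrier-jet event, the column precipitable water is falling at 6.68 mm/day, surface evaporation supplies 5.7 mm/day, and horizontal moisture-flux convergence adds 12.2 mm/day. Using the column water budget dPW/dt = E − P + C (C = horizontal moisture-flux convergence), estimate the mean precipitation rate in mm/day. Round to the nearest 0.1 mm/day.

dPW/dt = -6.68 mm/day.
P = E + C − dPW/dt = 5.7 + (12.2) − (-6.68) = 24.6 mm/day.

P ≈ 24.6 mm/day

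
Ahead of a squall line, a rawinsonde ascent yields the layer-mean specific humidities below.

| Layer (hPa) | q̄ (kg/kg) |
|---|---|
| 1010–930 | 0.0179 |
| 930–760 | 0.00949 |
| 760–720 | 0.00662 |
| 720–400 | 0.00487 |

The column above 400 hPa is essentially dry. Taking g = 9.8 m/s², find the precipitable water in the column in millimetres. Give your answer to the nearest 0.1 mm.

PW ≈ 49.7 mm

Precipitable water is the column-integrated vapour mass per unit area: PW = (1/g) Σ q̄ Δp, with q in kg/kg and Δp in Pa (1 kg/m² of water = 1 mm).
Layer 1010–930 hPa: Δp = 80 hPa = 8000 Pa, q̄ = 0.0179 kg/kg → 0.0179 × 8000 / 9.8 = 14.61 mm
Layer 930–760 hPa: Δp = 170 hPa = 17000 Pa, q̄ = 0.00949 kg/kg → 0.00949 × 17000 / 9.8 = 16.46 mm
Layer 760–720 hPa: Δp = 40 hPa = 4000 Pa, q̄ = 0.00662 kg/kg → 0.00662 × 4000 / 9.8 = 2.70 mm
Layer 720–400 hPa: Δp = 320 hPa = 32000 Pa, q̄ = 0.00487 kg/kg → 0.00487 × 32000 / 9.8 = 15.90 mm
PW = 14.61 + 16.46 + 2.70 + 15.90 = 49.67 ≈ 49.7 mm.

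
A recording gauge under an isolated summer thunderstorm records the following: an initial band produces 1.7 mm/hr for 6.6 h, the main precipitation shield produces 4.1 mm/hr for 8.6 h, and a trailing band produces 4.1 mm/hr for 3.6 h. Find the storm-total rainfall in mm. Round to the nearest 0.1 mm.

total ≈ 61.2 mm

Total = Σ Rᵢ Δtᵢ = 1.7 × 6.6 + 4.1 × 8.6 + 4.1 × 3.6
      = 11.22 + 35.26 + 14.76 = 61.2 mm.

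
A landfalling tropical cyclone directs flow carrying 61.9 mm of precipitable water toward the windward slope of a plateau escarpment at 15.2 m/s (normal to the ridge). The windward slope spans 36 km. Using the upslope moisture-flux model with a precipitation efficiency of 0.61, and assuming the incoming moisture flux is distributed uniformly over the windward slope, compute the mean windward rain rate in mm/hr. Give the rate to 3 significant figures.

R ≈ 57.4 mm/hr

Incoming column moisture flux per unit ridge length: F = V × PW = 15.2 × 61.9 = 940.88 mm·m/s.
Spread over the 36 km slope with efficiency ε = 0.61: R = ε·F/W = 0.61 × 940.88 / 36000 m = 1.594e-02 mm/s.
R = 1.594e-02 × 3600 = 57.4 mm/hr.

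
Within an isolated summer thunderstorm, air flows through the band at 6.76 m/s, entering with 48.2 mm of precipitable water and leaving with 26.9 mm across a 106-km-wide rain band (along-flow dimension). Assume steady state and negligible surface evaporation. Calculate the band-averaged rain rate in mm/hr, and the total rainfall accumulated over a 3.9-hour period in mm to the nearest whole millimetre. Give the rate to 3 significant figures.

Column moisture flux per unit crosswind length is F = V × PW.
Inflow: F_in = 6.76 × 48.2 = 325.832 mm·m/s
Outflow: F_out = 6.76 × 26.9 = 181.844 mm·m/s
Steady-state rate R = (F_in − F_out)/L = (325.832 − 181.844) / 106000 m = 1.358e-03 mm/s.
R = 1.358e-03 × 3600 = 4.89 mm/hr.
Over 3.9 h: total = 4.89 × 3.9 = 19.071 ≈ 19 mm.

R ≈ 4.89 mm/hr; total ≈ 19 mm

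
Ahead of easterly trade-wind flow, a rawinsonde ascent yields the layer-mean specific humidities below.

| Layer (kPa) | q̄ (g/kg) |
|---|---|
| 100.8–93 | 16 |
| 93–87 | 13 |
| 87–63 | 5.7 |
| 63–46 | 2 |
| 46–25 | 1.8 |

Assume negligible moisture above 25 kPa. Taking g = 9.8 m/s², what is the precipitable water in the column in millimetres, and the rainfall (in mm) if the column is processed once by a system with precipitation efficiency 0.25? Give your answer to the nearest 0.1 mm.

Precipitable water is the column-integrated vapour mass per unit area: PW = (1/g) Σ q̄ Δp, with q in kg/kg and Δp in Pa (1 kg/m² of water = 1 mm).
Layer 100.8–93 kPa: Δp = 78 hPa = 7800 Pa, q̄ = 0.016 kg/kg → 0.016 × 7800 / 9.8 = 12.73 mm
Layer 93–87 kPa: Δp = 60 hPa = 6000 Pa, q̄ = 0.013 kg/kg → 0.013 × 6000 / 9.8 = 7.96 mm
Layer 87–63 kPa: Δp = 240 hPa = 24000 Pa, q̄ = 0.0057 kg/kg → 0.0057 × 24000 / 9.8 = 13.96 mm
Layer 63–46 kPa: Δp = 170 hPa = 17000 Pa, q̄ = 0.002 kg/kg → 0.002 × 17000 / 9.8 = 3.47 mm
Layer 46–25 kPa: Δp = 210 hPa = 21000 Pa, q̄ = 0.0018 kg/kg → 0.0018 × 21000 / 9.8 = 3.86 mm
PW = 12.73 + 7.96 + 13.96 + 3.47 + 3.86 = 41.98 ≈ 42.0 mm.
Rainfall = ε × PW = 0.25 × 42.0 = 10.5 mm.

PW ≈ 42.0 mm; rainfall ≈ 10.5 mm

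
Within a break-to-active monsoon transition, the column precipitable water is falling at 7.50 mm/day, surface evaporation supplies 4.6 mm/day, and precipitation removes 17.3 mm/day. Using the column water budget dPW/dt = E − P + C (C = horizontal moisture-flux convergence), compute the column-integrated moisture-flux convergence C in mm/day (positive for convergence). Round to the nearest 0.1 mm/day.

dPW/dt = -7.50 mm/day.
C = dPW/dt − E + P = (-7.50) − 4.6 + 17.3 = 5.2 mm/day.

C ≈ 5.2 mm/day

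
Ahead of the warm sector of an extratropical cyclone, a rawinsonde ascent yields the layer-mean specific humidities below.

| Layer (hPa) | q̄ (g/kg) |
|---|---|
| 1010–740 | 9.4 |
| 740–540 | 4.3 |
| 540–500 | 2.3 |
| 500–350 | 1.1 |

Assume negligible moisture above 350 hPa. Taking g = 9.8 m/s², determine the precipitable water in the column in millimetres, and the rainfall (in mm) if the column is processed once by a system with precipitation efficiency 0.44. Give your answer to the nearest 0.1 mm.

PW ≈ 37.3 mm; rainfall ≈ 16.4 mm

Precipitable water is the column-integrated vapour mass per unit area: PW = (1/g) Σ q̄ Δp, with q in kg/kg and Δp in Pa (1 kg/m² of water = 1 mm).
Layer 1010–740 hPa: Δp = 270 hPa = 27000 Pa, q̄ = 0.0094 kg/kg → 0.0094 × 27000 / 9.8 = 25.90 mm
Layer 740–540 hPa: Δp = 200 hPa = 20000 Pa, q̄ = 0.0043 kg/kg → 0.0043 × 20000 / 9.8 = 8.78 mm
Layer 540–500 hPa: Δp = 40 hPa = 4000 Pa, q̄ = 0.0023 kg/kg → 0.0023 × 4000 / 9.8 = 0.94 mm
Layer 500–350 hPa: Δp = 150 hPa = 15000 Pa, q̄ = 0.0011 kg/kg → 0.0011 × 15000 / 9.8 = 1.68 mm
PW = 25.90 + 8.78 + 0.94 + 1.68 = 37.30 ≈ 37.3 mm.
Rainfall = ε × PW = 0.44 × 37.3 = 16.4 mm.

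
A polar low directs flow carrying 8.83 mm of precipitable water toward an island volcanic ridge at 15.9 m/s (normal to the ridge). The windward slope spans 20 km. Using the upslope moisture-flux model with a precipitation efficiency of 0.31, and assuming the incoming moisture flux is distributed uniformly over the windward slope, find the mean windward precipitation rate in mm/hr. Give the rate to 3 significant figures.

R ≈ 7.83 mm/hr

Incoming column moisture flux per unit ridge length: F = V × PW = 15.9 × 8.83 = 140.397 mm·m/s.
Spread over the 20 km slope with efficiency ε = 0.31: R = ε·F/W = 0.31 × 140.397 / 20000 m = 2.176e-03 mm/s.
R = 2.176e-03 × 3600 = 7.83 mm/hr.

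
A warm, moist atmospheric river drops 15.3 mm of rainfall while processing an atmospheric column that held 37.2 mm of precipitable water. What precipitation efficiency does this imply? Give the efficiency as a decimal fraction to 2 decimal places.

ε = rainfall / PW = 15.3 / 37.2 = 0.41.

ε ≈ 0.41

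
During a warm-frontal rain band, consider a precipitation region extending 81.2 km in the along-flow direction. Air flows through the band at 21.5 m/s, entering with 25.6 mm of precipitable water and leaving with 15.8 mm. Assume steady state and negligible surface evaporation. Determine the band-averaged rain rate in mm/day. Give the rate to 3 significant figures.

Column moisture flux per unit crosswind length is F = V × PW.
Inflow: F_in = 21.5 × 25.6 = 550.4 mm·m/s
Outflow: F_out = 21.5 × 15.8 = 339.7 mm·m/s
Steady-state rate R = (F_in − F_out)/L = (550.4 − 339.7) / 81200 m = 2.595e-03 mm/s.
R = 2.595e-03 × 3600 × 24 = 224 mm/day.

R ≈ 224 mm/day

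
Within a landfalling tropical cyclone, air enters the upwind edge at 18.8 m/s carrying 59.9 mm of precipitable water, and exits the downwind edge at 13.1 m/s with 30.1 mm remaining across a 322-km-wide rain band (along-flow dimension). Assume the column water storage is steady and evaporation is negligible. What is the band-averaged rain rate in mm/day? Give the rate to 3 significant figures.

R ≈ 196 mm/day

Column moisture flux per unit crosswind length is F = V × PW.
Inflow: F_in = 18.8 × 59.9 = 1126.12 mm·m/s
Outflow: F_out = 13.1 × 30.1 = 394.31 mm·m/s
Steady-state rate R = (F_in − F_out)/L = (1126.12 − 394.31) / 322000 m = 2.273e-03 mm/s.
R = 2.273e-03 × 3600 × 24 = 196 mm/day.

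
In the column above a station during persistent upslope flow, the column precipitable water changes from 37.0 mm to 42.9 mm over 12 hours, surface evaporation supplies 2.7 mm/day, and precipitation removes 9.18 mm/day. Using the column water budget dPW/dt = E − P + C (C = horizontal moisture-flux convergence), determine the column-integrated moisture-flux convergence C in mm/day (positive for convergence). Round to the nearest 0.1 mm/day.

dPW/dt = (42.9 − 37.0) mm / (12/24 day) = +11.800 mm/day.
C = dPW/dt − E + P = (+11.800) − 2.7 + 9.18 = 18.3 mm/day.

C ≈ 18.3 mm/day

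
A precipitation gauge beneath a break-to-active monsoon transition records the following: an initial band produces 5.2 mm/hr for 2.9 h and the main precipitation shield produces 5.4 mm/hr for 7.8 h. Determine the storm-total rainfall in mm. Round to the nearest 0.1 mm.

Total = Σ Rᵢ Δtᵢ = 5.2 × 2.9 + 5.4 × 7.8
      = 15.08 + 42.12 = 57.2 mm.

total ≈ 57.2 mm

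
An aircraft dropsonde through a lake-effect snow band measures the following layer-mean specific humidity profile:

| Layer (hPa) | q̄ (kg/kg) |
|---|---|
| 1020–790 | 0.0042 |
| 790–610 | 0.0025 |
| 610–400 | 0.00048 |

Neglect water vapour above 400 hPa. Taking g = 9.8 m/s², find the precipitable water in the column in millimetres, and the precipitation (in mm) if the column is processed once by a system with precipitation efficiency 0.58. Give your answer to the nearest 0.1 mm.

PW ≈ 15.5 mm; precipitation ≈ 9.0 mm

Precipitable water is the column-integrated vapour mass per unit area: PW = (1/g) Σ q̄ Δp, with q in kg/kg and Δp in Pa (1 kg/m² of water = 1 mm).
Layer 1020–790 hPa: Δp = 230 hPa = 23000 Pa, q̄ = 0.0042 kg/kg → 0.0042 × 23000 / 9.8 = 9.86 mm
Layer 790–610 hPa: Δp = 180 hPa = 18000 Pa, q̄ = 0.0025 kg/kg → 0.0025 × 18000 / 9.8 = 4.59 mm
Layer 610–400 hPa: Δp = 210 hPa = 21000 Pa, q̄ = 0.00048 kg/kg → 0.00048 × 21000 / 9.8 = 1.03 mm
PW = 9.86 + 4.59 + 1.03 = 15.48 ≈ 15.5 mm.
Precipitation = ε × PW = 0.58 × 15.5 = 9.0 mm.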